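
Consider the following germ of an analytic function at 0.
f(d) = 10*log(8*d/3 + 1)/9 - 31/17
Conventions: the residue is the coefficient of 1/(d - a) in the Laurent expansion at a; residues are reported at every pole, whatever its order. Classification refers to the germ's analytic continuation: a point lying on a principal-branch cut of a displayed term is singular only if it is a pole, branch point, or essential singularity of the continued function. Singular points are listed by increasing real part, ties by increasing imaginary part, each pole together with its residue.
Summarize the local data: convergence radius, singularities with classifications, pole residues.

Radius of convergence at 0: 3/8.
At -3/8: a logarithmic branch point.

Branch term (10/9)*log(1 - d/(-3/8)): its argument vanishes at d = -3/8, a logarithmic branch point, modulus 3/8.
The radius of convergence is the smallest modulus among the singular points: 3/8.


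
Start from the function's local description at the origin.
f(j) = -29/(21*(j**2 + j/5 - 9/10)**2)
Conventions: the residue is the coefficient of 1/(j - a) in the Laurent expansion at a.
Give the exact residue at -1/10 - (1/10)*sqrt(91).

The residue is -(7250/173901)*sqrt(91).

The factor j**2 + j/5 - 9/10 splits as (j - a)(j - a') with a = -1/10 - (1/10)*sqrt(91), a' = -1/10 + (1/10)*sqrt(91). At the order-2 pole a set g(j) = (j - a)^2*f(j) = [-29/21] / (j - a')^2.
Order-2 pole: residue = g'(a); g'(-1/10 - (1/10)*sqrt(91)) = -(7250/173901)*sqrt(91), so the residue is -(7250/173901)*sqrt(91).


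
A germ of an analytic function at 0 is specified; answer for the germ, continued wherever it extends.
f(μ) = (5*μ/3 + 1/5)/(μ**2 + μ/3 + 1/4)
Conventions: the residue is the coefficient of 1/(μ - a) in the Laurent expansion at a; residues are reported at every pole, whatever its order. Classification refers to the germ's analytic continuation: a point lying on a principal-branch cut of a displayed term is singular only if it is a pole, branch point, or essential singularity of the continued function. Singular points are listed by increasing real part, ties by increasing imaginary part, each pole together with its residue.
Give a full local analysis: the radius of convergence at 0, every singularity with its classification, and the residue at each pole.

Radius of convergence at 0: 1/2.
At (-1/6) - ((1/3)*sqrt(2))*i: a pole of order 1; residue (5/6) - ((7/120)*sqrt(2))*i.
At (-1/6) + ((1/3)*sqrt(2))*i: a pole of order 1; residue (5/6) + ((7/120)*sqrt(2))*i.

Denominator factor (μ**2 + μ/3 + 1/4): discriminant -8/9, complex-conjugate roots (-1/6) + ((1/3)*sqrt(2))*i and (-1/6) - ((1/3)*sqrt(2))*i; poles of order 1, moduli 1/2 and 1/2.
The radius of convergence is the smallest modulus among the singular points: 1/2.
The factor μ**2 + μ/3 + 1/4 splits as (μ - a)(μ - a') with a = (-1/6) - ((1/3)*sqrt(2))*i, a' = (-1/6) + ((1/3)*sqrt(2))*i. At the order-1 pole a set g(μ) = (μ - a)*f(μ) = [5*μ/3 + 1/5] / (μ - a').
Simple pole: residue = g(a) at a = (-1/6) - ((1/3)*sqrt(2))*i, which is (5/6) - ((7/120)*sqrt(2))*i.
The factor μ**2 + μ/3 + 1/4 splits as (μ - a)(μ - a') with a = (-1/6) + ((1/3)*sqrt(2))*i, a' = (-1/6) - ((1/3)*sqrt(2))*i. At the order-1 pole a set g(μ) = (μ - a)*f(μ) = [5*μ/3 + 1/5] / (μ - a').
Simple pole: residue = g(a) at a = (-1/6) + ((1/3)*sqrt(2))*i, which is (5/6) + ((7/120)*sqrt(2))*i.
List the singular points by increasing real part (a conjugate pair: the negative imaginary part first).


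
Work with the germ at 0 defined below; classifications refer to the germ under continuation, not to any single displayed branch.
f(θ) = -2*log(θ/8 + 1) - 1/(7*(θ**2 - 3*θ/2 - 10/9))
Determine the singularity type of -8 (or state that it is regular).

The term (-2)*log(1 - θ/(-8)) has argument 1 - -8/(-8) = 0 at -8: a logarithmic (infinitely-sheeted) branch point; the remaining terms are analytic or single-valued there.

The point is a logarithmic branch point.


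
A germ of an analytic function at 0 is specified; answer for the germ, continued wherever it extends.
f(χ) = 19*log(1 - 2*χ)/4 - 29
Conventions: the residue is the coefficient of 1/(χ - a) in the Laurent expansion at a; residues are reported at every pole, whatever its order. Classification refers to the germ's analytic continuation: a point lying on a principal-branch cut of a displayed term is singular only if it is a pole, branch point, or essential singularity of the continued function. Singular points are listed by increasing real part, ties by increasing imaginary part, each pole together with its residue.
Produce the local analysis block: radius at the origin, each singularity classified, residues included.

Branch term (19/4)*log(1 - χ/(1/2)): its argument vanishes at χ = 1/2, a logarithmic branch point, modulus 1/2.
The radius of convergence is the smallest modulus among the singular points: 1/2.

Radius of convergence at 0: 1/2.
At 1/2: a logarithmic branch point.


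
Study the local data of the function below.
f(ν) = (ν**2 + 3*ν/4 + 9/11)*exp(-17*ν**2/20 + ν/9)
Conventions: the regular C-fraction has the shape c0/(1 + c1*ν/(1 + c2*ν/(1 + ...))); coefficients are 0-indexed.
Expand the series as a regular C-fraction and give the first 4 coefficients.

The regular C-fraction coefficients are [9/11, -37/36, 3733/6660, -30953953/18646335].

Taylor coefficients (expand at 0): a_0 = 9/11, a_1 = 37/44, a_2 = 389/990, a_3 = -128057/213840.
c0 = a_0 = 9/11. Peel one level at a time: if S = 1 + c*ν/S' with S'(0) = 1, then c is the ν-coefficient of S and S' = c*ν/(S - 1).
S_1 = c0/f = 1 + (-37/36)*ν + (3733/6480)*ν^2 + ...; c1 = -37/36.
S_2 = c1*ν/(S_1 - 1) = 1 + (3733/6660)*ν + (30953953/33266700)*ν^2 + ...; c2 = 3733/6660.
S_3 = c2*ν/(S_2 - 1) = 1 + (-30953953/18646335)*ν + ...; c3 = -30953953/18646335.


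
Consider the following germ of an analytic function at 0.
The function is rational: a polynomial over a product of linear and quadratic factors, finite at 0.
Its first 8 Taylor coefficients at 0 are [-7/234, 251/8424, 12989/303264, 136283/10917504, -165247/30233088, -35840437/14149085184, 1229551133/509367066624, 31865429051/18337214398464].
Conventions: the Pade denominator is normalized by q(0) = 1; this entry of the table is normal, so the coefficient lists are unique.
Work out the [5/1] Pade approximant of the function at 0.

Taylor coefficients needed (read off): a_0 = -7/234, a_1 = 251/8424, a_2 = 12989/303264, a_3 = 136283/10917504, a_4 = -165247/30233088, a_5 = -35840437/14149085184, a_6 = 1229551133/509367066624.
Write the denominator as Q(ψ) = 1 + q1*ψ. Requiring Q*f - P = O(ψ^7) with deg P <= 5 kills the coefficients of ψ^6..ψ^6 in Q*f:
  ψ^6: a_6 + q1*a_5 = 0, i.e. 1229551133/509367066624 + (-35840437/14149085184)*q1 = 0.
Solving this linear system: q1 = 1229551133/1290255732.
The numerator is Q*f truncated at degree 5: P0 = a_0 = -7/234; P1 = a_1 + q1*a_0 = 32424313/25159986774; P2 = a_2 + q1*a_1 = 1792011043/25159986774; P3 = a_3 + q1*a_2 = 12068913161/226439880966; P4 = a_4 + q1*a_3 = 4367963737/679319642898; P5 = a_5 + q1*a_4 = -5259066617/679319642898.

The Pade approximant has numerator coefficients [-7/234, 32424313/25159986774, 1792011043/25159986774, 12068913161/226439880966, 4367963737/679319642898, -5259066617/679319642898]; denominator coefficients [1, 1229551133/1290255732].


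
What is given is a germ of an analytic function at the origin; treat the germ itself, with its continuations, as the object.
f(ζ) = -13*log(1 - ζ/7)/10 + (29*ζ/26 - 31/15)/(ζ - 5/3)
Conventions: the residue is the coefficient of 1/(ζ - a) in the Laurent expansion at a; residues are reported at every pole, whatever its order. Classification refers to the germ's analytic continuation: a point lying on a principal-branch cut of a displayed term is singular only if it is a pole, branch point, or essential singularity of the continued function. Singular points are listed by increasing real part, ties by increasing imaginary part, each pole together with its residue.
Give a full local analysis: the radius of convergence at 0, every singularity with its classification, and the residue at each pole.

Denominator factor (ζ - 5/3): pole of order 1 at 5/3, modulus 5/3.
Branch term (-13/10)*log(1 - ζ/(7)): its argument vanishes at ζ = 7, a logarithmic branch point, modulus 7.
The radius of convergence is the smallest modulus among the singular points: 5/3.
The branch term is analytic at 5/3 and contributes nothing to the residue; only the rational part matters.
At the order-1 pole 5/3 set g(ζ) = (ζ - (5/3))*(rational part) = 29*ζ/26 - 31/15.
Simple pole: residue = g(a) at a = 5/3, which is -27/130.
List the singular points by increasing real part (a conjugate pair: the negative imaginary part first).

Radius of convergence at 0: 5/3.
At 5/3: a pole of order 1; residue -27/130.
At 7: a logarithmic branch point.


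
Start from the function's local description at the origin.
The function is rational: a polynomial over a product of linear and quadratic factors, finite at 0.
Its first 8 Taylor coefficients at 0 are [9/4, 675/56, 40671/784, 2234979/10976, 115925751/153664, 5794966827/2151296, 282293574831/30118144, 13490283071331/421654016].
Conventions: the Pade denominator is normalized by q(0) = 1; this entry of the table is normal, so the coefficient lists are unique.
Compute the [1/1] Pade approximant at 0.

The Pade approximant has numerator coefficients [9/4, 237/100]; denominator coefficients [1, -4519/1050].

Taylor coefficients needed (read off): a_0 = 9/4, a_1 = 675/56, a_2 = 40671/784.
Write the denominator as Q(k) = 1 + q1*k. Requiring Q*f - P = O(k^3) with deg P <= 1 kills the coefficients of k^2..k^2 in Q*f:
  k^2: a_2 + q1*a_1 = 0, i.e. 40671/784 + (675/56)*q1 = 0.
Solving this linear system: q1 = -4519/1050.
The numerator is Q*f truncated at degree 1: P0 = a_0 = 9/4; P1 = a_1 + q1*a_0 = 237/100.


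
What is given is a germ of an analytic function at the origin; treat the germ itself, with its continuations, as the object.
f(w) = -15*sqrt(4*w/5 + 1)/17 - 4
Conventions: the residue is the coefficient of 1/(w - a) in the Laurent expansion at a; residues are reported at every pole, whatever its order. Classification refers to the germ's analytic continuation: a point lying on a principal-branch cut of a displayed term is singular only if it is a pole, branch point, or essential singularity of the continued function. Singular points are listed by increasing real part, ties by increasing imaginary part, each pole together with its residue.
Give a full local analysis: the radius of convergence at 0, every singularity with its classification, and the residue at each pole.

Branch term (-15/17)*sqrt(1 - w/(-5/4)): its argument vanishes at w = -5/4, a square-root branch point, modulus 5/4.
The radius of convergence is the smallest modulus among the singular points: 5/4.

Radius of convergence at 0: 5/4.
At -5/4: an algebraic (square-root) branch point.


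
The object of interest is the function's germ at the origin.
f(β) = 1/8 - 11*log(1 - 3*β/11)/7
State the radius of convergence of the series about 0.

Branch term (-11/7)*log(1 - β/(11/3)): its argument vanishes at β = 11/3, a logarithmic branch point, modulus 11/3.
The radius of convergence is the smallest modulus among the singular points: 11/3.

The radius of convergence is 11/3.


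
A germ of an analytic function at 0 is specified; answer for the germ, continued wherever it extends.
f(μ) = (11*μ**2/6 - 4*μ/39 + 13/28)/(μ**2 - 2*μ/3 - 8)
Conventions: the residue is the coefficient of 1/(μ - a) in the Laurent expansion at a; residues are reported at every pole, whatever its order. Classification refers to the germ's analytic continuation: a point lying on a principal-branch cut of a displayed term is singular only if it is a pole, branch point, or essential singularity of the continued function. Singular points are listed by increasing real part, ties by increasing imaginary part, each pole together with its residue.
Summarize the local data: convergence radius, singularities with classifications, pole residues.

Denominator factor (μ**2 - 2*μ/3 - 8): discriminant 292/9, real irrational roots 1/3 + (1/3)*sqrt(73) and 1/3 - (1/3)*sqrt(73); poles of order 1, moduli 1/3 + (1/3)*sqrt(73) and -1/3 + (1/3)*sqrt(73).
The radius of convergence is the smallest modulus among the singular points: -1/3 + (1/3)*sqrt(73).
The factor μ**2 - 2*μ/3 - 8 splits as (μ - a)(μ - a') with a = 1/3 - (1/3)*sqrt(73), a' = 1/3 + (1/3)*sqrt(73). At the order-1 pole a set g(μ) = (μ - a)*f(μ) = [11*μ**2/6 - 4*μ/39 + 13/28] / (μ - a').
Simple pole: residue = g(a) at a = 1/3 - (1/3)*sqrt(73), which is 131/234 - (152375/478296)*sqrt(73).
The factor μ**2 - 2*μ/3 - 8 splits as (μ - a)(μ - a') with a = 1/3 + (1/3)*sqrt(73), a' = 1/3 - (1/3)*sqrt(73). At the order-1 pole a set g(μ) = (μ - a)*f(μ) = [11*μ**2/6 - 4*μ/39 + 13/28] / (μ - a').
Simple pole: residue = g(a) at a = 1/3 + (1/3)*sqrt(73), which is 131/234 + (152375/478296)*sqrt(73).
List the singular points by increasing real part (a conjugate pair: the negative imaginary part first).

Radius of convergence at 0: -1/3 + (1/3)*sqrt(73).
At 1/3 - (1/3)*sqrt(73): a pole of order 1; residue 131/234 - (152375/478296)*sqrt(73).
At 1/3 + (1/3)*sqrt(73): a pole of order 1; residue 131/234 + (152375/478296)*sqrt(73).


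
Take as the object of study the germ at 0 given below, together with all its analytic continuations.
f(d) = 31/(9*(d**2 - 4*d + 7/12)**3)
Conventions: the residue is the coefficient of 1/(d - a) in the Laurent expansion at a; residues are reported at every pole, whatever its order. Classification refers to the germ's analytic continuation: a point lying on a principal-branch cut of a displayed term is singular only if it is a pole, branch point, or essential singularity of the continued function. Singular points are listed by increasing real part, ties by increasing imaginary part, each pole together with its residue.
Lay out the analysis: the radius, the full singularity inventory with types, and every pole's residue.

Radius of convergence at 0: 2 - (1/6)*sqrt(123).
At 2 - (1/6)*sqrt(123): a pole of order 3; residue -(186/68921)*sqrt(123).
At 2 + (1/6)*sqrt(123): a pole of order 3; residue (186/68921)*sqrt(123).

Denominator factor (d**2 - 4*d + 7/12)^3: discriminant 41/3, real irrational roots 2 + (1/6)*sqrt(123) and 2 - (1/6)*sqrt(123); poles of order 3, moduli 2 + (1/6)*sqrt(123) and 2 - (1/6)*sqrt(123).
The radius of convergence is the smallest modulus among the singular points: 2 - (1/6)*sqrt(123).
The factor d**2 - 4*d + 7/12 splits as (d - a)(d - a') with a = 2 - (1/6)*sqrt(123), a' = 2 + (1/6)*sqrt(123). At the order-3 pole a set g(d) = (d - a)^3*f(d) = [31/9] / (d - a')^3.
Order-3 pole: residue = g''(a)/2; g''(2 - (1/6)*sqrt(123)) = -(372/68921)*sqrt(123), so the residue is -(186/68921)*sqrt(123).
The factor d**2 - 4*d + 7/12 splits as (d - a)(d - a') with a = 2 + (1/6)*sqrt(123), a' = 2 - (1/6)*sqrt(123). At the order-3 pole a set g(d) = (d - a)^3*f(d) = [31/9] / (d - a')^3.
Order-3 pole: residue = g''(a)/2; g''(2 + (1/6)*sqrt(123)) = (372/68921)*sqrt(123), so the residue is (186/68921)*sqrt(123).
List the singular points by increasing real part (a conjugate pair: the negative imaginary part first).


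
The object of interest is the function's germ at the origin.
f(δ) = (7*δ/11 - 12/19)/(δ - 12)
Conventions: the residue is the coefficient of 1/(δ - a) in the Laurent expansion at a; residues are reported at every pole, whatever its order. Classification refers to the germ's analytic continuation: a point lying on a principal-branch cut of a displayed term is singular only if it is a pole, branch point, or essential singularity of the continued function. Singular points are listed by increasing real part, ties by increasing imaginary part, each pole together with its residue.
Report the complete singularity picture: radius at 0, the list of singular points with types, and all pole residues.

Radius of convergence at 0: 12.
At 12: a pole of order 1; residue 1464/209.

Denominator factor (δ - 12): pole of order 1 at 12, modulus 12.
The radius of convergence is the smallest modulus among the singular points: 12.
At the order-1 pole 12 set g(δ) = (δ - (12))*f(δ) = 7*δ/11 - 12/19.
Simple pole: residue = g(a) at a = 12, which is 1464/209.


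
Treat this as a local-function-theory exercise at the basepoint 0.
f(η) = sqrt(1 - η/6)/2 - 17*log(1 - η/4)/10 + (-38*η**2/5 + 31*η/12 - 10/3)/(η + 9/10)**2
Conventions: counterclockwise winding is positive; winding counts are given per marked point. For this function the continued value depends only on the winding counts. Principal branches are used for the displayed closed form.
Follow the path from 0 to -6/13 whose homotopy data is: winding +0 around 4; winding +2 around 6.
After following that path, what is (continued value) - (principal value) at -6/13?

The rational part is single-valued and drops out of the difference; each branch term changes only by its own monodromy.
(1/2)*sqrt(1 - η/(6)): winding +2 is even, the square root returns to the same sheet, contribution 0.
(-17/10)*log(1 - η/(4)): winding 0 around 4, so this term returns to its principal value, contribution 0.
Summing the contributions at η = -6/13 gives 0.

Continued minus principal equals 0.


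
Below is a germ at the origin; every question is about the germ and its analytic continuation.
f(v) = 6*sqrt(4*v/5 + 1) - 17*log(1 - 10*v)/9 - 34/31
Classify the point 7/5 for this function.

There is no denominator, hence no pole anywhere.
Branch term sqrt(1 - v/(-5/4)): argument at 7/5 is 53/25, nonzero, so 7/5 is not its branch point (a point on a principal cut is still regular for the continued germ).
Branch term log(1 - v/(1/10)): argument at 7/5 is -13, nonzero, so 7/5 is not its branch point (a point on a principal cut is still regular for the continued germ).
So the germ continues analytically to 7/5.

The point is a regular point.


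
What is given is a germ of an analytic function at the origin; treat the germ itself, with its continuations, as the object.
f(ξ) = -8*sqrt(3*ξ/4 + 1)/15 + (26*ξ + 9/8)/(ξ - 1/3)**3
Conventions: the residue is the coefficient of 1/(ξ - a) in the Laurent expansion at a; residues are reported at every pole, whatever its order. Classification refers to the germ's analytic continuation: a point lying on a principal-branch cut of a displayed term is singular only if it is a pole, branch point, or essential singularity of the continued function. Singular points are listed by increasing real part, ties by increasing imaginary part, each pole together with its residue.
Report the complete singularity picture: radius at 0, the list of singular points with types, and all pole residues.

Radius of convergence at 0: 1/3.
At -4/3: an algebraic (square-root) branch point.
At 1/3: a pole of order 3; residue 0.

Denominator factor (ξ - 1/3)^3: pole of order 3 at 1/3, modulus 1/3.
Branch term (-8/15)*sqrt(1 - ξ/(-4/3)): its argument vanishes at ξ = -4/3, a square-root branch point, modulus 4/3.
The radius of convergence is the smallest modulus among the singular points: 1/3.
The branch term is analytic at 1/3 and contributes nothing to the residue; only the rational part matters.
At the order-3 pole 1/3 set g(ξ) = (ξ - (1/3))^3*(rational part) = 26*ξ + 9/8.
Order-3 pole: residue = g''(a)/2; g''(1/3) = 0, so the residue is 0.
List the singular points by increasing real part (a conjugate pair: the negative imaginary part first).


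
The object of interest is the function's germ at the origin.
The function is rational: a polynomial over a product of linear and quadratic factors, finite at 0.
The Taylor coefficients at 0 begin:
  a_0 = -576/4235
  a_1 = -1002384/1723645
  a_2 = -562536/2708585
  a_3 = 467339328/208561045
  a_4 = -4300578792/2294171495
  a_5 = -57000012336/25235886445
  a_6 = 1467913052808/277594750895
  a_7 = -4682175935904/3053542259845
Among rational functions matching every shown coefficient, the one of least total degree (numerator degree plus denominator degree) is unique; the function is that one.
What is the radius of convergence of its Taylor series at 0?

No rational of total degree below 6 reproduces all 8 coefficients; solving the [2/4] Pade equations on them gives f(α) = (-13*α**2/10 - 25*α/37 - 4/35)/(α**2 + 3*α/4 + 11/12)**2, whose expansion matches every shown term.
Denominator factor (α**2 + 3*α/4 + 11/12)^2: discriminant -149/48, complex-conjugate roots (-3/8) + ((1/24)*sqrt(447))*i and (-3/8) - ((1/24)*sqrt(447))*i; poles of order 2, moduli (1/6)*sqrt(33) and (1/6)*sqrt(33).
The radius of convergence is the smallest modulus among the singular points: (1/6)*sqrt(33).

The radius of convergence is (1/6)*sqrt(33).


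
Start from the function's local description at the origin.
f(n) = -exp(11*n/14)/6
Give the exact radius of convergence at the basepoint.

The factor exp(11*n/14) is entire and contributes no finite singular point.
The polynomial part has no poles.
No finite singular points: the Taylor series at 0 converges everywhere.

The radius of convergence is infinite.


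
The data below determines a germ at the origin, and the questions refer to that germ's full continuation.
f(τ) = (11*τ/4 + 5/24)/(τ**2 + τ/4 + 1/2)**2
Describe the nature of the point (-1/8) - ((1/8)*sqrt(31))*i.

The point is a pole of order 2.

The denominator factor τ**2 + τ/4 + 1/2 vanishes at (-1/8) - ((1/8)*sqrt(31))*i and appears to the power 2; the numerator there equals (-13/96) - ((11/32)*sqrt(31))*i, nonzero, and no other factor vanishes.
Hence a pole whose order is the multiplicity, 2.


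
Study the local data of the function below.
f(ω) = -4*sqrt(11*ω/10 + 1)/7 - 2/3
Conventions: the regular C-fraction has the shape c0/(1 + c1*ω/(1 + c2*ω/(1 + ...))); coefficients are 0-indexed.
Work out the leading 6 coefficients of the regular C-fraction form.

Taylor coefficients (expand at 0): a_0 = -26/21, a_1 = -11/35, a_2 = 121/1400, a_3 = -1331/28000, a_4 = 14641/448000, a_5 = -161051/6400000.
c0 = a_0 = -26/21. Peel one level at a time: if S = 1 + c*ω/S' with S'(0) = 1, then c is the ω-coefficient of S and S' = c*ω/(S - 1).
S_1 = c0/f = 1 + (-33/130)*ω + (363/2704)*ω^2 + ...; c1 = -33/130.
S_2 = c1*ω/(S_1 - 1) = 1 + (55/104)*ω + (-121/1600)*ω^2 + ...; c2 = 55/104.
S_3 = c2*ω/(S_2 - 1) = 1 + (143/1000)*ω + (-58201/1000000)*ω^2 + ...; c3 = 143/1000.
S_4 = c3*ω/(S_3 - 1) = 1 + (407/1000)*ω + (-121/1600)*ω^2 + ...; c4 = 407/1000.
S_5 = c4*ω/(S_4 - 1) = 1 + (55/296)*ω + ...; c5 = 55/296.

The regular C-fraction coefficients are [-26/21, -33/130, 55/104, 143/1000, 407/1000, 55/296].


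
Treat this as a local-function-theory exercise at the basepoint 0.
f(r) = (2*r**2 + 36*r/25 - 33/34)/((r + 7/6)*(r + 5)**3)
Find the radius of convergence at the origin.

Denominator factor (r + 7/6): pole of order 1 at -7/6, modulus 7/6.
Denominator factor (r + 5)^3: pole of order 3 at -5, modulus 5.
The radius of convergence is the smallest modulus among the singular points: 7/6.

The radius of convergence is 7/6.


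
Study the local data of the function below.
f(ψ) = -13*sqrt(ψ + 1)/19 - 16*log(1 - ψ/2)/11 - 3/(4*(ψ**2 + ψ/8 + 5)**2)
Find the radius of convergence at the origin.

The radius of convergence is 1.

Denominator factor (ψ**2 + ψ/8 + 5)^2: discriminant -1279/64, complex-conjugate roots (-1/16) + ((1/16)*sqrt(1279))*i and (-1/16) - ((1/16)*sqrt(1279))*i; poles of order 2, moduli sqrt(5) and sqrt(5).
Branch term (-13/19)*sqrt(1 - ψ/(-1)): its argument vanishes at ψ = -1, a square-root branch point, modulus 1.
Branch term (-16/11)*log(1 - ψ/(2)): its argument vanishes at ψ = 2, a logarithmic branch point, modulus 2.
The radius of convergence is the smallest modulus among the singular points: 1.


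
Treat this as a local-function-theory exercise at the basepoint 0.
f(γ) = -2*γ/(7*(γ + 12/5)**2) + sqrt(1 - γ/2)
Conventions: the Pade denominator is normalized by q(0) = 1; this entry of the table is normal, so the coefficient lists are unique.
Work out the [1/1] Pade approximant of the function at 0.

Taylor coefficients needed (expand at 0): a_0 = 1, a_1 = -151/504, a_2 = 61/6048.
Write the denominator as Q(γ) = 1 + q1*γ. Requiring Q*f - P = O(γ^3) with deg P <= 1 kills the coefficients of γ^2..γ^2 in Q*f:
  γ^2: a_2 + q1*a_1 = 0, i.e. 61/6048 + (-151/504)*q1 = 0.
Solving this linear system: q1 = 61/1812.
The numerator is Q*f truncated at degree 1: P0 = a_0 = 1; P1 = a_1 + q1*a_0 = -20239/76104.

The Pade approximant has numerator coefficients [1, -20239/76104]; denominator coefficients [1, 61/1812].


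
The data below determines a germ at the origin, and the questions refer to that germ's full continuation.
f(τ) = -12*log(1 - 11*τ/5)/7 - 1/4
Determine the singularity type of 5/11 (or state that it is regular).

The term (-12/7)*log(1 - τ/(5/11)) has argument 1 - 5/11/(5/11) = 0 at 5/11: a logarithmic (infinitely-sheeted) branch point; the remaining terms are analytic or single-valued there.

The point is a logarithmic branch point.


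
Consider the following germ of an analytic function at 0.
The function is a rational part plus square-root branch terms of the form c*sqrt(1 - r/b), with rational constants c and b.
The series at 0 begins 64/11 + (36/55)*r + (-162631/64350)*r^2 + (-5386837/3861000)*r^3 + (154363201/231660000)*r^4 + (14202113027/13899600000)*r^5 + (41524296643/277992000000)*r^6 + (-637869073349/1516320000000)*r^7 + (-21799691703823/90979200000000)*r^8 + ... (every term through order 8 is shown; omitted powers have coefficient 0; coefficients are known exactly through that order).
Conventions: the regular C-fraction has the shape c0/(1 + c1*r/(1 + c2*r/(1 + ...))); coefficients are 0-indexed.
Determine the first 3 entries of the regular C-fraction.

Taylor coefficients (read off): a_0 = 64/11, a_1 = 36/55, a_2 = -162631/64350.
c0 = a_0 = 64/11. Peel one level at a time: if S = 1 + c*r/S' with S'(0) = 1, then c is the r-coefficient of S and S' = c*r/(S - 1).
S_1 = c0/f = 1 + (-9/80)*r + (334739/748800)*r^2 + ...; c1 = -9/80.
S_2 = c1*r/(S_1 - 1) = 1 + (334739/84240)*r + ...; c2 = 334739/84240.

The regular C-fraction coefficients are [64/11, -9/80, 334739/84240].


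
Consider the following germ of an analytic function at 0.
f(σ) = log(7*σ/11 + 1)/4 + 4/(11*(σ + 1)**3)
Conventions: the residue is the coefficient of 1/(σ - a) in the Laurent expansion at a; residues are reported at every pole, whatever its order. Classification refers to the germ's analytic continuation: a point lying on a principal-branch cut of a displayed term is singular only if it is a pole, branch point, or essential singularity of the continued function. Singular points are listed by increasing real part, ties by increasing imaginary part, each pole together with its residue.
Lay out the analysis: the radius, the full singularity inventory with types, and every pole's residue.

Denominator factor (σ + 1)^3: pole of order 3 at -1, modulus 1.
Branch term (1/4)*log(1 - σ/(-11/7)): its argument vanishes at σ = -11/7, a logarithmic branch point, modulus 11/7.
The radius of convergence is the smallest modulus among the singular points: 1.
The branch term is analytic at -1 and contributes nothing to the residue; only the rational part matters.
At the order-3 pole -1 set g(σ) = (σ - (-1))^3*(rational part) = 4/11.
Order-3 pole: residue = g''(a)/2; g''(-1) = 0, so the residue is 0.
List the singular points by increasing real part (a conjugate pair: the negative imaginary part first).

Radius of convergence at 0: 1.
At -11/7: a logarithmic branch point.
At -1: a pole of order 3; residue 0.


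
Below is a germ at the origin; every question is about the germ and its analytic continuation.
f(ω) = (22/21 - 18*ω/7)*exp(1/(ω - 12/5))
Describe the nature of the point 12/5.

The point is an essential singularity.

The exponent 1/(ω - (12/5)) has a pole at 12/5, so exp(1/(ω - (12/5))) takes every nonzero value near it: an essential singularity (not a pole of any order).


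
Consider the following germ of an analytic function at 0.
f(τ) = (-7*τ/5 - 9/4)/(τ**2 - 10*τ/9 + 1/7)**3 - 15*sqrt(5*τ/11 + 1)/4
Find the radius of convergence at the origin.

The radius of convergence is 5/9 - (1/63)*sqrt(658).

Denominator factor (τ**2 - 10*τ/9 + 1/7)^3: discriminant 376/567, real irrational roots 5/9 + (1/63)*sqrt(658) and 5/9 - (1/63)*sqrt(658); poles of order 3, moduli 5/9 + (1/63)*sqrt(658) and 5/9 - (1/63)*sqrt(658).
Branch term (-15/4)*sqrt(1 - τ/(-11/5)): its argument vanishes at τ = -11/5, a square-root branch point, modulus 11/5.
The radius of convergence is the smallest modulus among the singular points: 5/9 - (1/63)*sqrt(658).


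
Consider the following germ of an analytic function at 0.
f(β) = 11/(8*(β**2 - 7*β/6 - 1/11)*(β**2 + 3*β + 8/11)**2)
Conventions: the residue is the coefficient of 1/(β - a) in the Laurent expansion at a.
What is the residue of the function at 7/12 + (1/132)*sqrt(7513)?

The factor β**2 - 7*β/6 - 1/11 splits as (β - a)(β - a') with a = 7/12 + (1/132)*sqrt(7513), a' = 7/12 - (1/132)*sqrt(7513). At the order-1 pole a set g(β) = (β - a)*f(β) = [11/(8*(β**2 + 3*β + 8/11)**2)] / (β - a').
Simple pole: residue = g(a) at a = 7/12 + (1/132)*sqrt(7513), which is -2825346975/1429199648 + (22592302161/976143359584)*sqrt(7513).

The residue is -2825346975/1429199648 + (22592302161/976143359584)*sqrt(7513).


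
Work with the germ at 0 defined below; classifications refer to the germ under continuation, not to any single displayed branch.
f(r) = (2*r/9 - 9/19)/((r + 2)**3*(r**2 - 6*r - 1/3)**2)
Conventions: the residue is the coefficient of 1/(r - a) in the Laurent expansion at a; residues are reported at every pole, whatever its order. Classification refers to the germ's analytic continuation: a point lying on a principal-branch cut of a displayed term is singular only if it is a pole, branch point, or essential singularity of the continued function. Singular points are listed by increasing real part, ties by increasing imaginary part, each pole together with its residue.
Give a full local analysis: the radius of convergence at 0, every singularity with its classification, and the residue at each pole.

Radius of convergence at 0: -3 + (2/3)*sqrt(21).
At -2: a pole of order 3; residue -272466/92713939.
At 3 - (2/3)*sqrt(21): a pole of order 2; residue 136233/92713939 + (47244903/145375456352)*sqrt(21).
At 3 + (2/3)*sqrt(21): a pole of order 2; residue 136233/92713939 - (47244903/145375456352)*sqrt(21).

Denominator factor (r**2 - 6*r - 1/3)^2: discriminant 112/3, real irrational roots 3 + (2/3)*sqrt(21) and 3 - (2/3)*sqrt(21); poles of order 2, moduli 3 + (2/3)*sqrt(21) and -3 + (2/3)*sqrt(21).
Denominator factor (r + 2)^3: pole of order 3 at -2, modulus 2.
The radius of convergence is the smallest modulus among the singular points: -3 + (2/3)*sqrt(21).
At the order-3 pole -2 set g(r) = (r - (-2))^3*f(r) = (2*r/9 - 9/19)/(r**2 - 6*r - 1/3)**2.
Order-3 pole: residue = g''(a)/2; g''(-2) = -544932/92713939, so the residue is -272466/92713939.
The factor r**2 - 6*r - 1/3 splits as (r - a)(r - a') with a = 3 - (2/3)*sqrt(21), a' = 3 + (2/3)*sqrt(21). At the order-2 pole a set g(r) = (r - a)^2*f(r) = [(2*r/9 - 9/19)/(r + 2)**3] / (r - a')^2.
Order-2 pole: residue = g'(a); g'(3 - (2/3)*sqrt(21)) = 136233/92713939 + (47244903/145375456352)*sqrt(21), so the residue is 136233/92713939 + (47244903/145375456352)*sqrt(21).
The factor r**2 - 6*r - 1/3 splits as (r - a)(r - a') with a = 3 + (2/3)*sqrt(21), a' = 3 - (2/3)*sqrt(21). At the order-2 pole a set g(r) = (r - a)^2*f(r) = [(2*r/9 - 9/19)/(r + 2)**3] / (r - a')^2.
Order-2 pole: residue = g'(a); g'(3 + (2/3)*sqrt(21)) = 136233/92713939 - (47244903/145375456352)*sqrt(21), so the residue is 136233/92713939 - (47244903/145375456352)*sqrt(21).
List the singular points by increasing real part (a conjugate pair: the negative imaginary part first).


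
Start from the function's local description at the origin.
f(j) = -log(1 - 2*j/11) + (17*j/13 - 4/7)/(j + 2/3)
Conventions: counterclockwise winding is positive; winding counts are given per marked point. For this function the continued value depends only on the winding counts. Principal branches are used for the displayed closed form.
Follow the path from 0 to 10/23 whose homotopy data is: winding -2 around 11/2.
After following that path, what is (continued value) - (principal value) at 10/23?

Continued minus principal equals (4)*pi*i.

The rational part is single-valued and drops out of the difference; each branch term changes only by its own monodromy.
(-1)*log(1 - j/(11/2)): each positive loop around 11/2 adds 2*pi*i to the log, so winding -2 contributes (-1)*(-2)*2*pi*i = (4)*pi*i.
Summing the contributions at j = 10/23 gives (4)*pi*i.


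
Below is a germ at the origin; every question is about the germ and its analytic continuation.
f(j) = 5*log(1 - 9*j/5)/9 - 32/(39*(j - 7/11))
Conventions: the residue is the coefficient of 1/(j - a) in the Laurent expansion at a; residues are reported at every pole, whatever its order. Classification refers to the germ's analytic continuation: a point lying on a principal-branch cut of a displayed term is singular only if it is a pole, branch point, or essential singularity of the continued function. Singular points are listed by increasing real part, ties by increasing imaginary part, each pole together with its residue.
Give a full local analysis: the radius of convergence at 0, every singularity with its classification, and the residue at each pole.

Denominator factor (j - 7/11): pole of order 1 at 7/11, modulus 7/11.
Branch term (5/9)*log(1 - j/(5/9)): its argument vanishes at j = 5/9, a logarithmic branch point, modulus 5/9.
The radius of convergence is the smallest modulus among the singular points: 5/9.
The branch term is analytic at 7/11 and contributes nothing to the residue; only the rational part matters.
At the order-1 pole 7/11 set g(j) = (j - (7/11))*(rational part) = -32/39.
Simple pole: residue = g(a) at a = 7/11, which is -32/39.
List the singular points by increasing real part (a conjugate pair: the negative imaginary part first).

Radius of convergence at 0: 5/9.
At 5/9: a logarithmic branch point.
At 7/11: a pole of order 1; residue -32/39.


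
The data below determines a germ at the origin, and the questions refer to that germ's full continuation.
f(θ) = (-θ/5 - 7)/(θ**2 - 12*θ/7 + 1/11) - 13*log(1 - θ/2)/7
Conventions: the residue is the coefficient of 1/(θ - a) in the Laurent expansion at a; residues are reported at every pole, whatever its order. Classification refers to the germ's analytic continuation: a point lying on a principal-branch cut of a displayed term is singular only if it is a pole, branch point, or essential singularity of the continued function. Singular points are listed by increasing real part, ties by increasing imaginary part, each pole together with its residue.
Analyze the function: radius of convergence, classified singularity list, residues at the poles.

Radius of convergence at 0: 6/7 - (1/77)*sqrt(3817).
At 6/7 - (1/77)*sqrt(3817): a pole of order 1; residue -1/10 + (251/3470)*sqrt(3817).
At 6/7 + (1/77)*sqrt(3817): a pole of order 1; residue -1/10 - (251/3470)*sqrt(3817).
At 2: a logarithmic branch point.

Denominator factor (θ**2 - 12*θ/7 + 1/11): discriminant 1388/539, real irrational roots 6/7 + (1/77)*sqrt(3817) and 6/7 - (1/77)*sqrt(3817); poles of order 1, moduli 6/7 + (1/77)*sqrt(3817) and 6/7 - (1/77)*sqrt(3817).
Branch term (-13/7)*log(1 - θ/(2)): its argument vanishes at θ = 2, a logarithmic branch point, modulus 2.
The radius of convergence is the smallest modulus among the singular points: 6/7 - (1/77)*sqrt(3817).
The branch term is analytic at 6/7 - (1/77)*sqrt(3817) and contributes nothing to the residue; only the rational part matters.
The factor θ**2 - 12*θ/7 + 1/11 splits as (θ - a)(θ - a') with a = 6/7 - (1/77)*sqrt(3817), a' = 6/7 + (1/77)*sqrt(3817). At the order-1 pole a set g(θ) = (θ - a)*(rational part) = [-θ/5 - 7] / (θ - a').
Simple pole: residue = g(a) at a = 6/7 - (1/77)*sqrt(3817), which is -1/10 + (251/3470)*sqrt(3817).
The branch term is analytic at 6/7 + (1/77)*sqrt(3817) and contributes nothing to the residue; only the rational part matters.
The factor θ**2 - 12*θ/7 + 1/11 splits as (θ - a)(θ - a') with a = 6/7 + (1/77)*sqrt(3817), a' = 6/7 - (1/77)*sqrt(3817). At the order-1 pole a set g(θ) = (θ - a)*(rational part) = [-θ/5 - 7] / (θ - a').
Simple pole: residue = g(a) at a = 6/7 + (1/77)*sqrt(3817), which is -1/10 - (251/3470)*sqrt(3817).
List the singular points by increasing real part (a conjugate pair: the negative imaginary part first).


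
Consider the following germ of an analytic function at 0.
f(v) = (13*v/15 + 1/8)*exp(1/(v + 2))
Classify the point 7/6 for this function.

There is no denominator, hence no pole anywhere.
The essential point of exp(1/(v - (-2))) is -2, not 7/6.
So the germ continues analytically to 7/6.

The point is a regular point.


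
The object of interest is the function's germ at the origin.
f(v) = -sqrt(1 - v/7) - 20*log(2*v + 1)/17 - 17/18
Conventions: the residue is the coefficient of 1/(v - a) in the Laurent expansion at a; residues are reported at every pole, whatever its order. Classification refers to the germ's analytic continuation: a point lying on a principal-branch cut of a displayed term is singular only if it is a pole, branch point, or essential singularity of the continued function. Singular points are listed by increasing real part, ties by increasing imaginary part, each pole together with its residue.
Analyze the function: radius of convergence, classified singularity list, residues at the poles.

Radius of convergence at 0: 1/2.
At -1/2: a logarithmic branch point.
At 7: an algebraic (square-root) branch point.

Branch term (-20/17)*log(1 - v/(-1/2)): its argument vanishes at v = -1/2, a logarithmic branch point, modulus 1/2.
Branch term (-1)*sqrt(1 - v/(7)): its argument vanishes at v = 7, a square-root branch point, modulus 7.
The radius of convergence is the smallest modulus among the singular points: 1/2.
List the singular points by increasing real part (a conjugate pair: the negative imaginary part first).


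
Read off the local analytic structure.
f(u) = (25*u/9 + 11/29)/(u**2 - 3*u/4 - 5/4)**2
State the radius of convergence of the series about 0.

Denominator factor (u**2 - 3*u/4 - 5/4)^2: discriminant 89/16, real irrational roots 3/8 + (1/8)*sqrt(89) and 3/8 - (1/8)*sqrt(89); poles of order 2, moduli 3/8 + (1/8)*sqrt(89) and -3/8 + (1/8)*sqrt(89).
The radius of convergence is the smallest modulus among the singular points: -3/8 + (1/8)*sqrt(89).

The radius of convergence is -3/8 + (1/8)*sqrt(89).


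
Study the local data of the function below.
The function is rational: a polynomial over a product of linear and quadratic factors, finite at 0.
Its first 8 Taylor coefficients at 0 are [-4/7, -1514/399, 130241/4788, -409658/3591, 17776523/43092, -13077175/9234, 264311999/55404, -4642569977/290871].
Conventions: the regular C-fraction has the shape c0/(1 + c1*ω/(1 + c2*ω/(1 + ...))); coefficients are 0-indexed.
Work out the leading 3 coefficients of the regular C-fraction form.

Taylor coefficients (read off): a_0 = -4/7, a_1 = -1514/399, a_2 = 130241/4788.
c0 = a_0 = -4/7. Peel one level at a time: if S = 1 + c*ω/S' with S'(0) = 1, then c is the ω-coefficient of S and S' = c*ω/(S - 1).
S_1 = c0/f = 1 + (-757/114)*ω + (1588925/17328)*ω^2 + ...; c1 = -757/114.
S_2 = c1*ω/(S_1 - 1) = 1 + (1588925/115064)*ω + ...; c2 = 1588925/115064.

The regular C-fraction coefficients are [-4/7, -757/114, 1588925/115064].


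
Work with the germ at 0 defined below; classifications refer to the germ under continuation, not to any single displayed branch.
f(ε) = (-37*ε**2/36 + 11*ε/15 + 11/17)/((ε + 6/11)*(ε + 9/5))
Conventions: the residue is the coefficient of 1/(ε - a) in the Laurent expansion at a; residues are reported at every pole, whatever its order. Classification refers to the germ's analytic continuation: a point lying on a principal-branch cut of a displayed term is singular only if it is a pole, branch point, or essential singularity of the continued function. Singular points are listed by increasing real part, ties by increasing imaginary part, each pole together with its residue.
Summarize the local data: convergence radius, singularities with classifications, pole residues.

Denominator factor (ε + 9/5): pole of order 1 at -9/5, modulus 9/5.
Denominator factor (ε + 6/11): pole of order 1 at -6/11, modulus 6/11.
The radius of convergence is the smallest modulus among the singular points: 6/11.
At the order-1 pole -9/5 set g(ε) = (ε - (-9/5))*f(ε) = (-37*ε**2/36 + 11*ε/15 + 11/17)/(ε + 6/11).
Simple pole: residue = g(a) at a = -9/5, which is 14971/4692.
At the order-1 pole -6/11 set g(ε) = (ε - (-6/11))*f(ε) = (-37*ε**2/36 + 11*ε/15 + 11/17)/(ε + 9/5).
Simple pole: residue = g(a) at a = -6/11, which is -604/12903.
List the singular points by increasing real part (a conjugate pair: the negative imaginary part first).

Radius of convergence at 0: 6/11.
At -9/5: a pole of order 1; residue 14971/4692.
At -6/11: a pole of order 1; residue -604/12903.
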